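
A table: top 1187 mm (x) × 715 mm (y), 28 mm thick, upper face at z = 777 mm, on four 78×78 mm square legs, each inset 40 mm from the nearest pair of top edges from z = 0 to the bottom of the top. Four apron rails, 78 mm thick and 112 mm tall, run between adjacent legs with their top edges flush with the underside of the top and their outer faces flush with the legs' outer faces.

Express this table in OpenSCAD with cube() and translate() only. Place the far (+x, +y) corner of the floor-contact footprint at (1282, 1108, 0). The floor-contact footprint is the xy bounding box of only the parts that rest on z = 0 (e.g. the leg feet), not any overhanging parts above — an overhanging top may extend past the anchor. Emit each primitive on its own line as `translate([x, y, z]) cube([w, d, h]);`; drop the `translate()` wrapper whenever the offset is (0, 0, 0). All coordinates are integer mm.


// leg_h = 777 - 28 = 749
// apron z = 749 - 112 = 637
translate([135, 433, 749]) cube([1187, 715, 28]);
translate([175, 473, 0]) cube([78, 78, 749]);
translate([1204, 473, 0]) cube([78, 78, 749]);
translate([175, 1030, 0]) cube([78, 78, 749]);
translate([1204, 1030, 0]) cube([78, 78, 749]);
translate([253, 473, 637]) cube([951, 78, 112]);
translate([253, 1030, 637]) cube([951, 78, 112]);
translate([175, 551, 637]) cube([78, 479, 112]);
translate([1204, 551, 637]) cube([78, 479, 112]);


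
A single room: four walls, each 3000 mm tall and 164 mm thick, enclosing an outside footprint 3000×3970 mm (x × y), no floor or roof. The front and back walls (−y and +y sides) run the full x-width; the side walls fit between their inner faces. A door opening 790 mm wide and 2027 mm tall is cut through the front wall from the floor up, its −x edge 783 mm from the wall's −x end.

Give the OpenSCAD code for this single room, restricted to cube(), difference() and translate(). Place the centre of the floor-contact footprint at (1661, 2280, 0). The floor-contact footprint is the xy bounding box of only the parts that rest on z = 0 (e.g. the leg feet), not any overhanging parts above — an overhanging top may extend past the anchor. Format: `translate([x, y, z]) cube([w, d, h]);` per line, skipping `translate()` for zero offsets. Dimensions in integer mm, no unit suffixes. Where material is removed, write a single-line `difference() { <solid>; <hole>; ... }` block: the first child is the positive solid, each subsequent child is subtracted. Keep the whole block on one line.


difference() { translate([161, 295, 0]) cube([3000, 164, 3000]); translate([944, 295, 0]) cube([790, 164, 2027]); }
translate([161, 4101, 0]) cube([3000, 164, 3000]);
translate([161, 459, 0]) cube([164, 3642, 3000]);
translate([2997, 459, 0]) cube([164, 3642, 3000]);


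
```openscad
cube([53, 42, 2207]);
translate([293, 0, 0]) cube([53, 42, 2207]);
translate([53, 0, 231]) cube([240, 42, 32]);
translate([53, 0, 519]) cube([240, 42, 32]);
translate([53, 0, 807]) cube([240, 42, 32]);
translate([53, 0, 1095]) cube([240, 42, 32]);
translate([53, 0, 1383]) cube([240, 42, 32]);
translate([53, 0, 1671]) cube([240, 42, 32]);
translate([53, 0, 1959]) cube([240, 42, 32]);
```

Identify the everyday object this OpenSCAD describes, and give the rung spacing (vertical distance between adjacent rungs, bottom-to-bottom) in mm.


A ladder. The rung spacing is 288 mm.

Two tall 53×42 posts with 7 short bars between them — a ladder. Adjacent rungs sit at z = 231 and z = 519, so the spacing is 519 − 231 = 288 mm.


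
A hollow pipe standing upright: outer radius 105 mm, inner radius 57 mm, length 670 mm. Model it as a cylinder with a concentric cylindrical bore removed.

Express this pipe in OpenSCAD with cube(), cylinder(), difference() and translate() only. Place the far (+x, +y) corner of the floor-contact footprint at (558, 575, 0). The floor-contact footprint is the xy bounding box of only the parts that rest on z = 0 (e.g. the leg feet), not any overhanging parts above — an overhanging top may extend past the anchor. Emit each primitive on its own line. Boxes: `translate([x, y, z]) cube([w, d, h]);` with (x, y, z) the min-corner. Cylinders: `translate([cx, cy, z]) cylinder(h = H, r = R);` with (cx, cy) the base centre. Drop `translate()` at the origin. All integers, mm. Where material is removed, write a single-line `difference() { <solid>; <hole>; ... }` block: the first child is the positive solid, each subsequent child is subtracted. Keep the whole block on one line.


difference() { translate([453, 470, 0]) cylinder(h = 670, r = 105); translate([453, 470, 0]) cylinder(h = 670, r = 57); }


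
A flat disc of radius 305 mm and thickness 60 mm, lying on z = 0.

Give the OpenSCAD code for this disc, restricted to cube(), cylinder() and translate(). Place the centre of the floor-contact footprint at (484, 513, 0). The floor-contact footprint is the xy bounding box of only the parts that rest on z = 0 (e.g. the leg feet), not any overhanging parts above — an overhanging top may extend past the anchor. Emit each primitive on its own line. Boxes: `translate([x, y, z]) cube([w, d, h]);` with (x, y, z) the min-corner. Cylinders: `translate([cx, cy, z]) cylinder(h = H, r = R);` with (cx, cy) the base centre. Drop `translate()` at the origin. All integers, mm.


translate([484, 513, 0]) cylinder(h = 60, r = 305);


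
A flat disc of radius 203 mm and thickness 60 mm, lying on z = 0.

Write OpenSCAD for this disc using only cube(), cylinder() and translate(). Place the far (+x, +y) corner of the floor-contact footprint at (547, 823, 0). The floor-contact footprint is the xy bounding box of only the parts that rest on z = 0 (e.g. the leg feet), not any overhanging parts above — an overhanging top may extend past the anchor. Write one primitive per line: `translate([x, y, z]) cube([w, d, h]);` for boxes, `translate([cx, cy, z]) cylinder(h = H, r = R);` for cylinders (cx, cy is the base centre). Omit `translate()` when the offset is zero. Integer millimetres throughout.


translate([344, 620, 0]) cylinder(h = 60, r = 203);


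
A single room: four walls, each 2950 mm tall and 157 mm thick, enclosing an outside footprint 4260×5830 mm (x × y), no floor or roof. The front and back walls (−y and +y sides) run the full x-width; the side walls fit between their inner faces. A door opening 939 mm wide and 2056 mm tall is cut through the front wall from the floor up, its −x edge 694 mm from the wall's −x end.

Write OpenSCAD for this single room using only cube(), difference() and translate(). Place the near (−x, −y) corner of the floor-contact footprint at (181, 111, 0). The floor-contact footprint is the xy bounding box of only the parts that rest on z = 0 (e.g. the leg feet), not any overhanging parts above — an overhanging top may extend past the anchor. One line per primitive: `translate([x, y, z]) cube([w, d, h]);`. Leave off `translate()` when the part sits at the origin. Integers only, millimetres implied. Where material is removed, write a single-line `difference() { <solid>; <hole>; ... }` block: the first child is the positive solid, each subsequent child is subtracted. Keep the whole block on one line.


difference() { translate([181, 111, 0]) cube([4260, 157, 2950]); translate([875, 111, 0]) cube([939, 157, 2056]); }
translate([181, 5784, 0]) cube([4260, 157, 2950]);
translate([181, 268, 0]) cube([157, 5516, 2950]);
translate([4284, 268, 0]) cube([157, 5516, 2950]);


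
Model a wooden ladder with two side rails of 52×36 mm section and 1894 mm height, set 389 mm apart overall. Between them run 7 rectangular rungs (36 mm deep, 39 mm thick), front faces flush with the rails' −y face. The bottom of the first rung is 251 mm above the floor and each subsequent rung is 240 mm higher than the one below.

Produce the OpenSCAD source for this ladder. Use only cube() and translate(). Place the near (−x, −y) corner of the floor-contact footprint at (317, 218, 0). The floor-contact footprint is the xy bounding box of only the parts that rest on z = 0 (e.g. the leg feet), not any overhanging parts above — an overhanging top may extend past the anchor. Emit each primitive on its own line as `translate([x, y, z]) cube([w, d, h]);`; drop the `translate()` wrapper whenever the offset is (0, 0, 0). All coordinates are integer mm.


translate([317, 218, 0]) cube([52, 36, 1894]);
translate([654, 218, 0]) cube([52, 36, 1894]);
translate([369, 218, 251]) cube([285, 36, 39]);
translate([369, 218, 491]) cube([285, 36, 39]);
translate([369, 218, 731]) cube([285, 36, 39]);
translate([369, 218, 971]) cube([285, 36, 39]);
translate([369, 218, 1211]) cube([285, 36, 39]);
translate([369, 218, 1451]) cube([285, 36, 39]);
translate([369, 218, 1691]) cube([285, 36, 39]);


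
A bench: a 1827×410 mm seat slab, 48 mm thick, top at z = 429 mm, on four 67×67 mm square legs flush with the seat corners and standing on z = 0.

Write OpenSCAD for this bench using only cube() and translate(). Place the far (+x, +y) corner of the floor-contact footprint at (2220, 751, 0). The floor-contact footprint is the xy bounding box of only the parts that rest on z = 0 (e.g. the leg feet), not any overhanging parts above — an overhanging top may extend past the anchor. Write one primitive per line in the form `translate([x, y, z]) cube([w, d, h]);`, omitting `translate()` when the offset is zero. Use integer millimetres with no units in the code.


translate([393, 341, 381]) cube([1827, 410, 48]);
translate([393, 341, 0]) cube([67, 67, 381]);
translate([393, 684, 0]) cube([67, 67, 381]);
translate([2153, 341, 0]) cube([67, 67, 381]);
translate([2153, 684, 0]) cube([67, 67, 381]);


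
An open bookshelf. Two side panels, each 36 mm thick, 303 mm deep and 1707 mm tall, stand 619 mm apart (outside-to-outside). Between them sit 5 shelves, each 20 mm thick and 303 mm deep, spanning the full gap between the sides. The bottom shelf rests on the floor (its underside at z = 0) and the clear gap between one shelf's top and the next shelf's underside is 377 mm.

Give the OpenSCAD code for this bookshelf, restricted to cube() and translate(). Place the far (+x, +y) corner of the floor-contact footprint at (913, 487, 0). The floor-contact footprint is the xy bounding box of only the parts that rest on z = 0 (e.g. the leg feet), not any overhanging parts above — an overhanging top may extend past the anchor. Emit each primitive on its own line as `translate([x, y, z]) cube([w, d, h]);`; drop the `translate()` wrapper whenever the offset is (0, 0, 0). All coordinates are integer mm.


translate([294, 184, 0]) cube([36, 303, 1707]);
translate([877, 184, 0]) cube([36, 303, 1707]);
translate([330, 184, 0]) cube([547, 303, 20]);
translate([330, 184, 397]) cube([547, 303, 20]);
translate([330, 184, 794]) cube([547, 303, 20]);
translate([330, 184, 1191]) cube([547, 303, 20]);
translate([330, 184, 1588]) cube([547, 303, 20]);


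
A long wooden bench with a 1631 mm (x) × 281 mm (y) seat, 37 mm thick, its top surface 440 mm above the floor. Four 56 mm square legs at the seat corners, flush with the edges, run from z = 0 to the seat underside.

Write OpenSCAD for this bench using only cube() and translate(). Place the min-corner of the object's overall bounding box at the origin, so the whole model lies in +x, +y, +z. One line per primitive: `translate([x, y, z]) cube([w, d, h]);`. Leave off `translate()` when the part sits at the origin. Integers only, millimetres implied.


// leg_h = 440 − 37 = 403
translate([0, 0, 403]) cube([1631, 281, 37]);
cube([56, 56, 403]);
translate([0, 225, 0]) cube([56, 56, 403]);
translate([1575, 0, 0]) cube([56, 56, 403]);
translate([1575, 225, 0]) cube([56, 56, 403]);


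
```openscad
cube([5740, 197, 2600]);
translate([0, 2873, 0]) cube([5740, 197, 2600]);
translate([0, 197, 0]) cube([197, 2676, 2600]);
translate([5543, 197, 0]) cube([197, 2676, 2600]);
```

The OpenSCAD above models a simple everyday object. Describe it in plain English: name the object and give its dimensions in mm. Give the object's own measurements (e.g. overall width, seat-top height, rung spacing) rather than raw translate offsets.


The wall frame of a small rectangular building: four walls, each 2600 mm tall and 197 mm thick, enclosing a footprint 5740 mm (x) by 3070 mm (y) outside-to-outside, with no floor or roof. The front and back walls (the −y and +y sides) span the full width; the two side walls fit between them.


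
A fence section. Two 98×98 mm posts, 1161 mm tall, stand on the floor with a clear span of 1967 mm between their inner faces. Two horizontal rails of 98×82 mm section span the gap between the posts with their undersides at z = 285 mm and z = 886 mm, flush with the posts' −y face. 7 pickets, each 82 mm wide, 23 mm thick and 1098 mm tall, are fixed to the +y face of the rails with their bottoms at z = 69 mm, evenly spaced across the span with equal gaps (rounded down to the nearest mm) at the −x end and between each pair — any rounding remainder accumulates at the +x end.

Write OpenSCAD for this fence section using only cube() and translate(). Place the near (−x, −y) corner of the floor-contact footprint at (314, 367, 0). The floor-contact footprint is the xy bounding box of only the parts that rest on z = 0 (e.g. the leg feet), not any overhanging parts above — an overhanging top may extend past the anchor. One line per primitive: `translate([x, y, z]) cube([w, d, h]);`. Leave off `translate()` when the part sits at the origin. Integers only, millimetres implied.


translate([314, 367, 0]) cube([98, 98, 1161]);
translate([2379, 367, 0]) cube([98, 98, 1161]);
translate([412, 367, 285]) cube([1967, 98, 82]);
translate([412, 367, 886]) cube([1967, 98, 82]);
translate([586, 465, 69]) cube([82, 23, 1098]);
translate([842, 465, 69]) cube([82, 23, 1098]);
translate([1098, 465, 69]) cube([82, 23, 1098]);
translate([1354, 465, 69]) cube([82, 23, 1098]);
translate([1610, 465, 69]) cube([82, 23, 1098]);
translate([1866, 465, 69]) cube([82, 23, 1098]);
translate([2122, 465, 69]) cube([82, 23, 1098]);


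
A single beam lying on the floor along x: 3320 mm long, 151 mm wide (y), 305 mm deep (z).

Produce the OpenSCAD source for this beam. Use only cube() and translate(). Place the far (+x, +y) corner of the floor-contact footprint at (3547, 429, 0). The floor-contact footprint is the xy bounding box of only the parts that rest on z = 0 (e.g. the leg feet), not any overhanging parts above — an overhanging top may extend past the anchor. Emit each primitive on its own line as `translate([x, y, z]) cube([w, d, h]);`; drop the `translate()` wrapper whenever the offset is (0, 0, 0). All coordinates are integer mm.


translate([227, 278, 0]) cube([3320, 151, 305]);


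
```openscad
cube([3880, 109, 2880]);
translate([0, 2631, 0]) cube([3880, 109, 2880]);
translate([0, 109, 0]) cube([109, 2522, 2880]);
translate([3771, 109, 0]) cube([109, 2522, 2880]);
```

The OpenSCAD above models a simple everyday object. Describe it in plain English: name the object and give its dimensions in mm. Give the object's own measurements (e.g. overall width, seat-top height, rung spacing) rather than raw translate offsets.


The wall frame of a small rectangular building: four walls, each 2880 mm tall and 109 mm thick, enclosing a footprint 3880 mm (x) by 2740 mm (y) outside-to-outside, with no floor or roof. The front and back walls (the −y and +y sides) span the full width; the two side walls fit between them.


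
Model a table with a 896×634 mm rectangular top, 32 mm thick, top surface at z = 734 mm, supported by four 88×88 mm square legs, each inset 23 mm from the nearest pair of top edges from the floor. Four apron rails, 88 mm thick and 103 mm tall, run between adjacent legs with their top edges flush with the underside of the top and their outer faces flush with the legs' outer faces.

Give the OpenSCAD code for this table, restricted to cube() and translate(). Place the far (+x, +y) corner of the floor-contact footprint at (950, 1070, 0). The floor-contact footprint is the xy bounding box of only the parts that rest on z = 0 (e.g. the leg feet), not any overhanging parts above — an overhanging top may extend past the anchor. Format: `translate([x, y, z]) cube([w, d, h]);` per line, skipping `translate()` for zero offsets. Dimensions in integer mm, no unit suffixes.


translate([77, 459, 702]) cube([896, 634, 32]);
translate([100, 482, 0]) cube([88, 88, 702]);
translate([862, 482, 0]) cube([88, 88, 702]);
translate([100, 982, 0]) cube([88, 88, 702]);
translate([862, 982, 0]) cube([88, 88, 702]);
translate([188, 482, 599]) cube([674, 88, 103]);
translate([188, 982, 599]) cube([674, 88, 103]);
translate([100, 570, 599]) cube([88, 412, 103]);
translate([862, 570, 599]) cube([88, 412, 103]);


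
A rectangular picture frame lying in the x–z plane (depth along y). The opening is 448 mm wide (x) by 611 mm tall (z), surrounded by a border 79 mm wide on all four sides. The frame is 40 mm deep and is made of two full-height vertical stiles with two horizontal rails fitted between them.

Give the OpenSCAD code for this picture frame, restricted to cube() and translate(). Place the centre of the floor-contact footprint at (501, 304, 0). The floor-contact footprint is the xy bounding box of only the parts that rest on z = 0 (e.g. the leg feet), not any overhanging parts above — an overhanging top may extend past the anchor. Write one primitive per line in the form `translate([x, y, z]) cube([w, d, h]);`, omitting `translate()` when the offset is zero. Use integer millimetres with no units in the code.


translate([198, 284, 0]) cube([79, 40, 769]);
translate([725, 284, 0]) cube([79, 40, 769]);
translate([277, 284, 0]) cube([448, 40, 79]);
translate([277, 284, 690]) cube([448, 40, 79]);


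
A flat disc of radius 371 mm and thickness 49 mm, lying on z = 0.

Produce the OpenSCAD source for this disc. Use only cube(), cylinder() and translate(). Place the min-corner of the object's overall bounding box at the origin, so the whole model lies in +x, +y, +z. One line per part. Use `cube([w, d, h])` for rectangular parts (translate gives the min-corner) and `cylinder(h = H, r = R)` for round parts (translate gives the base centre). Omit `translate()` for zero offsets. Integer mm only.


translate([371, 371, 0]) cylinder(h = 49, r = 371);


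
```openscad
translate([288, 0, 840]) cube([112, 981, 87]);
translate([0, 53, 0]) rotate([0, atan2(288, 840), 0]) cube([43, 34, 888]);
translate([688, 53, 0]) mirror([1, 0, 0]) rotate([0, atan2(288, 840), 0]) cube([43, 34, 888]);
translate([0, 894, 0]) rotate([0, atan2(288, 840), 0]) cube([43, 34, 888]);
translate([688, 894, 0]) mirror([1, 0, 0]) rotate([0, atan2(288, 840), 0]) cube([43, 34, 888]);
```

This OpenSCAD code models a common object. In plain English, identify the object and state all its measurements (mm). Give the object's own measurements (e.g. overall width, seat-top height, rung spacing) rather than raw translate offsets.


A sawhorse. A 112×981×87 mm beam (x, y, z) sits on two A-frame leg pairs. Each pair is two raked legs of 43×34 mm section (34 mm along y) splaying symmetrically in x. Each leg rises 840 mm vertically over 288 mm of horizontal reach and is 888 mm long along its own axis. Every leg's outer bottom edge rests on the floor and its outer top edge meets a bottom edge of the beam — the left legs (tilting toward +x) meet the beam's −x bottom edge, the right legs (their mirror images, tilting toward −x) meet its +x bottom edge — so the leg tops tuck under the beam, the beam's underside is 840 mm above the floor, and the feet are 688 mm apart outside-to-outside with the beam centred between them. The two leg pairs are set in 53 mm from either end of the beam.


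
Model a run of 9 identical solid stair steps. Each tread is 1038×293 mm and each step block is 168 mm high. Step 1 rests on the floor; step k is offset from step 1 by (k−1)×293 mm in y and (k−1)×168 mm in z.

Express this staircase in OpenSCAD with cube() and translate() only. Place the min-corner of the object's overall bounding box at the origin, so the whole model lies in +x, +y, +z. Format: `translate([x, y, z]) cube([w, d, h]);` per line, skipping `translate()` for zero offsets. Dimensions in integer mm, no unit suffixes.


cube([1038, 293, 168]);
translate([0, 293, 168]) cube([1038, 293, 168]);
translate([0, 586, 336]) cube([1038, 293, 168]);
translate([0, 879, 504]) cube([1038, 293, 168]);
translate([0, 1172, 672]) cube([1038, 293, 168]);
translate([0, 1465, 840]) cube([1038, 293, 168]);
translate([0, 1758, 1008]) cube([1038, 293, 168]);
translate([0, 2051, 1176]) cube([1038, 293, 168]);
translate([0, 2344, 1344]) cube([1038, 293, 168]);


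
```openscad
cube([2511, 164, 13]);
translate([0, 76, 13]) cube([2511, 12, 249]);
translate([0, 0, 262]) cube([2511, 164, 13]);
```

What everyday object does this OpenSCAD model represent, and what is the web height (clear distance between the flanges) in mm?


An I-beam. The web height is 249 mm.

Two wide flanges with a thin centred web — an I-beam. Overall 275 mm minus two 13 mm flanges gives a web of 275 − 2·13 = 249 mm.


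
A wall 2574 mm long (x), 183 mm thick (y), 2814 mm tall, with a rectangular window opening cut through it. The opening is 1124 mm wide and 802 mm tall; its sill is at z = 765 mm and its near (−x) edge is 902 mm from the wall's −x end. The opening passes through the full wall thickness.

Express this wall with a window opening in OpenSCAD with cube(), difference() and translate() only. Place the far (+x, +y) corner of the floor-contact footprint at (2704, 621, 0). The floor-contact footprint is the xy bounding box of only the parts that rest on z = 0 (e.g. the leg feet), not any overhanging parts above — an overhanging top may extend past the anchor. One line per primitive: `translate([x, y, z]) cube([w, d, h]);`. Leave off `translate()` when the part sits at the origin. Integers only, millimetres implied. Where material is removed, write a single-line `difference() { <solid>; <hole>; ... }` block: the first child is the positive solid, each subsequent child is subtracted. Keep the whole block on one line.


difference() { translate([130, 438, 0]) cube([2574, 183, 2814]); translate([1032, 438, 765]) cube([1124, 183, 802]); }


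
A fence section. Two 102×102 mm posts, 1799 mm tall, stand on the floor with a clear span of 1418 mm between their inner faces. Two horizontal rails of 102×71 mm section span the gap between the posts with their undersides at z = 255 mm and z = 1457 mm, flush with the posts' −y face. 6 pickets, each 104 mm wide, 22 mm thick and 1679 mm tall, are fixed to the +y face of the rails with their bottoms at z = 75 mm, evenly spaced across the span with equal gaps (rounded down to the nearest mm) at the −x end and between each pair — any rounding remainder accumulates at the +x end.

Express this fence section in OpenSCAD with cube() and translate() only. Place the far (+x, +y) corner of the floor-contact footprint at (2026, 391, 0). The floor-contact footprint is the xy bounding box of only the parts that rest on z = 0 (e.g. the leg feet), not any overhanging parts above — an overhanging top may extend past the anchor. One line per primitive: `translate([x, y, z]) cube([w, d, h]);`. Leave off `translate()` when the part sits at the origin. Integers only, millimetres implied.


translate([404, 289, 0]) cube([102, 102, 1799]);
translate([1924, 289, 0]) cube([102, 102, 1799]);
translate([506, 289, 255]) cube([1418, 102, 71]);
translate([506, 289, 1457]) cube([1418, 102, 71]);
translate([619, 391, 75]) cube([104, 22, 1679]);
translate([836, 391, 75]) cube([104, 22, 1679]);
translate([1053, 391, 75]) cube([104, 22, 1679]);
translate([1270, 391, 75]) cube([104, 22, 1679]);
translate([1487, 391, 75]) cube([104, 22, 1679]);
translate([1704, 391, 75]) cube([104, 22, 1679]);


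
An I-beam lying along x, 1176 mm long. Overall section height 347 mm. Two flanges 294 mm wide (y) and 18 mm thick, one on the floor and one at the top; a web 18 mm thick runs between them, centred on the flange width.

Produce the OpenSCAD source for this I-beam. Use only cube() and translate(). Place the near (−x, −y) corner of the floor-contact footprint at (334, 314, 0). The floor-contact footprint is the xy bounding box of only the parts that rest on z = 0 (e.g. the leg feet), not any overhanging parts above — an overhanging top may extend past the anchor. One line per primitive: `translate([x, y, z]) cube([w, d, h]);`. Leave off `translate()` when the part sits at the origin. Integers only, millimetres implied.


translate([334, 314, 0]) cube([1176, 294, 18]);
translate([334, 452, 18]) cube([1176, 18, 311]);
translate([334, 314, 329]) cube([1176, 294, 18]);


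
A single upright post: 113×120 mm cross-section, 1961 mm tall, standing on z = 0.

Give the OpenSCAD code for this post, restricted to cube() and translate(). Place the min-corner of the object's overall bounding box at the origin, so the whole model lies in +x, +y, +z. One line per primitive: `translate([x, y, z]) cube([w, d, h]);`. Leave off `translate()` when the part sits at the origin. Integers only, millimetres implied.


cube([113, 120, 1961]);


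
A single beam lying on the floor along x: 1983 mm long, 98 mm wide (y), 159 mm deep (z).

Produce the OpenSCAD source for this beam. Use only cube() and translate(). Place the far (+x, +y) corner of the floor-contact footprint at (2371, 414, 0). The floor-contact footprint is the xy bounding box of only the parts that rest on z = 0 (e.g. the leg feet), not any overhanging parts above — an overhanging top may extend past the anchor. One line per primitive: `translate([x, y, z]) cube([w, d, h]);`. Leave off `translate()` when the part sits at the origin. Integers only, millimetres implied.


translate([388, 316, 0]) cube([1983, 98, 159]);


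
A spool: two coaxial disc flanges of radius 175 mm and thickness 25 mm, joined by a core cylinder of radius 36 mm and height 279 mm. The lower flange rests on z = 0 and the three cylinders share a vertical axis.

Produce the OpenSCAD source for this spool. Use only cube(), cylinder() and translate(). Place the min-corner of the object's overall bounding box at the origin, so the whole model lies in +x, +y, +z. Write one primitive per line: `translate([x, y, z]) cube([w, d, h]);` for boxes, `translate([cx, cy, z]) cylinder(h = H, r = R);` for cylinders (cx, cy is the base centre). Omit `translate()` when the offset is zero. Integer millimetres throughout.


translate([175, 175, 0]) cylinder(h = 25, r = 175);
translate([175, 175, 25]) cylinder(h = 279, r = 36);
translate([175, 175, 304]) cylinder(h = 25, r = 175);


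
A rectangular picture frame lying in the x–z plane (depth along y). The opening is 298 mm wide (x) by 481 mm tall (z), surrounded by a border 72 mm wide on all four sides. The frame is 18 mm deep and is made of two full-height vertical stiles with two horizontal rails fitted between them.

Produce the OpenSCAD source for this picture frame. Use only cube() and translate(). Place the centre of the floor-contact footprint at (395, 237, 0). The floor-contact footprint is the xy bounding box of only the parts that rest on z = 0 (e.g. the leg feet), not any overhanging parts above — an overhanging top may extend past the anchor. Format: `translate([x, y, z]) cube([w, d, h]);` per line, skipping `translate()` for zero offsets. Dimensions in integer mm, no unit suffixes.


translate([174, 228, 0]) cube([72, 18, 625]);
translate([544, 228, 0]) cube([72, 18, 625]);
translate([246, 228, 0]) cube([298, 18, 72]);
translate([246, 228, 553]) cube([298, 18, 72]);


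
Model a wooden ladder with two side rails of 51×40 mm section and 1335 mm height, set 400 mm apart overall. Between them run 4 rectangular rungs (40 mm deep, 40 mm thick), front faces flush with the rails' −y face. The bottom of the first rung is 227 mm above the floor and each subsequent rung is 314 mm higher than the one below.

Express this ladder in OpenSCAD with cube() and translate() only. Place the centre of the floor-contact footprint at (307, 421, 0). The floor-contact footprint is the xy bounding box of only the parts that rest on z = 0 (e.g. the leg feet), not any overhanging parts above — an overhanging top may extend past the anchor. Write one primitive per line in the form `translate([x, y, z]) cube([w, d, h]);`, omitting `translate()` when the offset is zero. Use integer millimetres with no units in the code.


translate([107, 401, 0]) cube([51, 40, 1335]);
translate([456, 401, 0]) cube([51, 40, 1335]);
translate([158, 401, 227]) cube([298, 40, 40]);
translate([158, 401, 541]) cube([298, 40, 40]);
translate([158, 401, 855]) cube([298, 40, 40]);
translate([158, 401, 1169]) cube([298, 40, 40]);


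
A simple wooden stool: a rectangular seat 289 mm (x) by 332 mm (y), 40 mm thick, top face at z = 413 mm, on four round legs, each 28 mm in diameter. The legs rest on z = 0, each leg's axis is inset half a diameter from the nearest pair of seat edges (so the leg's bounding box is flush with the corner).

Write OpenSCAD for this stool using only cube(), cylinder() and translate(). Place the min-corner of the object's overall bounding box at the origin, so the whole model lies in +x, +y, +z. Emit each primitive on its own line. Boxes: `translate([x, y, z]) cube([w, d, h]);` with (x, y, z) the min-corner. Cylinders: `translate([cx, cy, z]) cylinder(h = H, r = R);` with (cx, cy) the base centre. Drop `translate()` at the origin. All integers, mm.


translate([0, 0, 373]) cube([289, 332, 40]);
translate([14, 14, 0]) cylinder(h = 373, r = 14);
translate([275, 14, 0]) cylinder(h = 373, r = 14);
translate([14, 318, 0]) cylinder(h = 373, r = 14);
translate([275, 318, 0]) cylinder(h = 373, r = 14);


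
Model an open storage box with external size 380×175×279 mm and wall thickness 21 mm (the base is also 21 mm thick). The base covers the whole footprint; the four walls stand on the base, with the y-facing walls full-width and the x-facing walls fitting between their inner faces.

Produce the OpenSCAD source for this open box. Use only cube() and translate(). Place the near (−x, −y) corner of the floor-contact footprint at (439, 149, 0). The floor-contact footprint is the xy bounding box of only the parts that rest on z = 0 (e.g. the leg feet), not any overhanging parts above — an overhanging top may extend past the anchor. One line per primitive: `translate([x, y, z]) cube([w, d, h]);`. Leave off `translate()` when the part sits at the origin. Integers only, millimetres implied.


translate([439, 149, 0]) cube([380, 175, 21]);
translate([439, 149, 21]) cube([380, 21, 258]);
translate([439, 303, 21]) cube([380, 21, 258]);
translate([439, 170, 21]) cube([21, 133, 258]);
translate([798, 170, 21]) cube([21, 133, 258]);


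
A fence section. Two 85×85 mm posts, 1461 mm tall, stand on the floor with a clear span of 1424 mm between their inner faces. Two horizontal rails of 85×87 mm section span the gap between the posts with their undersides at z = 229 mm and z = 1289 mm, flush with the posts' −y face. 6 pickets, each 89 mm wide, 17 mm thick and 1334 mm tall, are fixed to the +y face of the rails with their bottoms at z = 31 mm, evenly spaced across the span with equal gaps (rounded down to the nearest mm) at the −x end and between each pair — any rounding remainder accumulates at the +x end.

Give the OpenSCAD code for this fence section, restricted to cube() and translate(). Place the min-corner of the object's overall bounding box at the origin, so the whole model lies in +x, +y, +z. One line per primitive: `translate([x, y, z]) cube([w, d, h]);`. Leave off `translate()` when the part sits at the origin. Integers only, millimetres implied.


cube([85, 85, 1461]);
translate([1509, 0, 0]) cube([85, 85, 1461]);
translate([85, 0, 229]) cube([1424, 85, 87]);
translate([85, 0, 1289]) cube([1424, 85, 87]);
translate([212, 85, 31]) cube([89, 17, 1334]);
translate([428, 85, 31]) cube([89, 17, 1334]);
translate([644, 85, 31]) cube([89, 17, 1334]);
translate([860, 85, 31]) cube([89, 17, 1334]);
translate([1076, 85, 31]) cube([89, 17, 1334]);
translate([1292, 85, 31]) cube([89, 17, 1334]);


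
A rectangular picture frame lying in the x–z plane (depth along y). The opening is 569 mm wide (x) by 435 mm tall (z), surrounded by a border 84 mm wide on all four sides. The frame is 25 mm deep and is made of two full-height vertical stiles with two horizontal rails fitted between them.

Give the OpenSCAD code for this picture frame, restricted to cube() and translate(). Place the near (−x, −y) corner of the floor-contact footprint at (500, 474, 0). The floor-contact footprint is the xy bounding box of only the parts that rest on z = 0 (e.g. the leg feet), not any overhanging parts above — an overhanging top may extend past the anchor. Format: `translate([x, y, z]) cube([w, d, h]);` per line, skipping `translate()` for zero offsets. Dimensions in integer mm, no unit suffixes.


translate([500, 474, 0]) cube([84, 25, 603]);
translate([1153, 474, 0]) cube([84, 25, 603]);
translate([584, 474, 0]) cube([569, 25, 84]);
translate([584, 474, 519]) cube([569, 25, 84]);


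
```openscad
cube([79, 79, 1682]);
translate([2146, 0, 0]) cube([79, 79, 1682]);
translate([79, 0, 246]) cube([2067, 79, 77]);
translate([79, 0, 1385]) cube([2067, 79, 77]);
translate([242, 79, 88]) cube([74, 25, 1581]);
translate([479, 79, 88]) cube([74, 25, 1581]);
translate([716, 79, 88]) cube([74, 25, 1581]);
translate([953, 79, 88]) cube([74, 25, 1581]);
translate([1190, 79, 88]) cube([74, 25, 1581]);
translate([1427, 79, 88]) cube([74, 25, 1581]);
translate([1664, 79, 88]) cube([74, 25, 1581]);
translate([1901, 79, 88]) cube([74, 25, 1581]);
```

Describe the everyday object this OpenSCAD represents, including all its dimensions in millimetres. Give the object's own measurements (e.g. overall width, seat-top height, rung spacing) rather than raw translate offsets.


A fence section. Two 79×79 mm posts, 1682 mm tall, stand on the floor with a clear span of 2067 mm between their inner faces. Two horizontal rails of 79×77 mm section span the gap between the posts with their undersides at z = 246 mm and z = 1385 mm, flush with the posts' −y face. 8 pickets, each 74 mm wide, 25 mm thick and 1581 mm tall, are fixed to the +y face of the rails with their bottoms at z = 88 mm, spaced across the span with a 163 mm gap after the −x post and between neighbouring pickets, with 171 mm left before the +x post.


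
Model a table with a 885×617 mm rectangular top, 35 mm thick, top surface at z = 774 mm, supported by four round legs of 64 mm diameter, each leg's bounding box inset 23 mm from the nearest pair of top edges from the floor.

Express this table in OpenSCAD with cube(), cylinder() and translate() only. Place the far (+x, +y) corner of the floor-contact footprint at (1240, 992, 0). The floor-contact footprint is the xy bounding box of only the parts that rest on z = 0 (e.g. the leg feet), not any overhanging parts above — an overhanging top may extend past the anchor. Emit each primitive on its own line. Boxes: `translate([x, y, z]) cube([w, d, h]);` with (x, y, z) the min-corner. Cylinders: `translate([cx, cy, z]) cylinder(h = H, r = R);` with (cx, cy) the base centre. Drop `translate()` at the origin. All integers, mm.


translate([378, 398, 739]) cube([885, 617, 35]);
translate([433, 453, 0]) cylinder(h = 739, r = 32);
translate([1208, 453, 0]) cylinder(h = 739, r = 32);
translate([433, 960, 0]) cylinder(h = 739, r = 32);
translate([1208, 960, 0]) cylinder(h = 739, r = 32);


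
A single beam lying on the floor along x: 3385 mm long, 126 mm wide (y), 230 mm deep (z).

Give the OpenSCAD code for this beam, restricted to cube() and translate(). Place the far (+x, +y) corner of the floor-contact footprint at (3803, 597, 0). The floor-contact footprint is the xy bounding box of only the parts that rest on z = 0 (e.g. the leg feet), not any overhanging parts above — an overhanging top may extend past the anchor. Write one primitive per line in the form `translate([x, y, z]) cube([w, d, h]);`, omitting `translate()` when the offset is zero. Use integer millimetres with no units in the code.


translate([418, 471, 0]) cube([3385, 126, 230]);


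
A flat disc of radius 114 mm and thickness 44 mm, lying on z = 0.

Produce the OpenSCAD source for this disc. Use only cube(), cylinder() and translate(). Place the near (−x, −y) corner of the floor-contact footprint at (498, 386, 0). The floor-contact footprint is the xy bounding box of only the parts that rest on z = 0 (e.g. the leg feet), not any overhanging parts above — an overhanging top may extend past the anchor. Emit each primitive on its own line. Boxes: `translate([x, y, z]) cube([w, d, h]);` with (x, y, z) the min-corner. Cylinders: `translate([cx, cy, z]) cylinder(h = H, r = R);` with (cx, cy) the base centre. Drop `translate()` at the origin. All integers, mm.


translate([612, 500, 0]) cylinder(h = 44, r = 114);


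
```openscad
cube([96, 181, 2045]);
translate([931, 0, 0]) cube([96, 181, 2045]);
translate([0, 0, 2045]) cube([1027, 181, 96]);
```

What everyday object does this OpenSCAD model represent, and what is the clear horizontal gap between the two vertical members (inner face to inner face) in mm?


A door frame. The clear opening width is 835 mm.

Two 2045 mm tall posts with a header on top — a door frame. The left jamb is 96 mm wide at x = 0; the right jamb starts at x = 931. The clear opening is 931 − 96 = 835 mm.


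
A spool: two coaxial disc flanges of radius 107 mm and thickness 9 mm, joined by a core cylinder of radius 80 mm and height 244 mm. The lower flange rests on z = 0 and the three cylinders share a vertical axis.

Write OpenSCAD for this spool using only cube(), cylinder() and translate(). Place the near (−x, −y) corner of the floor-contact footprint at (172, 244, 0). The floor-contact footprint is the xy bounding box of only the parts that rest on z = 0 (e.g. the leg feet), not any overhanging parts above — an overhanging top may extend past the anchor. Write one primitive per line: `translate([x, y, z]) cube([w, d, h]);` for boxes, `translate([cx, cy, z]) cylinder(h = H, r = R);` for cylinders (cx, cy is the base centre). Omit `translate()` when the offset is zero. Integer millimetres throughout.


translate([279, 351, 0]) cylinder(h = 9, r = 107);
translate([279, 351, 9]) cylinder(h = 244, r = 80);
translate([279, 351, 253]) cylinder(h = 9, r = 107);


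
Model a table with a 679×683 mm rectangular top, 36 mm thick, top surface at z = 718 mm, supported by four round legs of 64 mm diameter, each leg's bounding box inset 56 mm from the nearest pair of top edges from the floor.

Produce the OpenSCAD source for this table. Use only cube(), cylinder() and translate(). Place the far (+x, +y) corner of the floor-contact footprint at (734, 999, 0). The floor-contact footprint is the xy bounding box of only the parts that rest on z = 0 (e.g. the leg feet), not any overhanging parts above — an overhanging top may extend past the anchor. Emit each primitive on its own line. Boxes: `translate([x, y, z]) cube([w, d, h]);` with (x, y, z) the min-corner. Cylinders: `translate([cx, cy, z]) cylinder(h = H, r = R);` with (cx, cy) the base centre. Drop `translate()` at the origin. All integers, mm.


translate([111, 372, 682]) cube([679, 683, 36]);
translate([199, 460, 0]) cylinder(h = 682, r = 32);
translate([702, 460, 0]) cylinder(h = 682, r = 32);
translate([199, 967, 0]) cylinder(h = 682, r = 32);
translate([702, 967, 0]) cylinder(h = 682, r = 32);


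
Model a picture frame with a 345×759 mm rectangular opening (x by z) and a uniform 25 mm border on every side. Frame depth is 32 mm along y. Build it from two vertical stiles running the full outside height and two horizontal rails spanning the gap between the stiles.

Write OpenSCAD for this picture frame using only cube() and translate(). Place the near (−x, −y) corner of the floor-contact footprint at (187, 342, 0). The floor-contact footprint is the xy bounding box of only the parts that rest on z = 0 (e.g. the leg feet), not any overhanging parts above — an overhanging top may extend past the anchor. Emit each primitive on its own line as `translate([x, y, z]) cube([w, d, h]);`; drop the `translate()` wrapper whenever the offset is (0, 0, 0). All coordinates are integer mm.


translate([187, 342, 0]) cube([25, 32, 809]);
translate([557, 342, 0]) cube([25, 32, 809]);
translate([212, 342, 0]) cube([345, 32, 25]);
translate([212, 342, 784]) cube([345, 32, 25]);
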